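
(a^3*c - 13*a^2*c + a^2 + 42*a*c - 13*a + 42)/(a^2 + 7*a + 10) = (a^3*c - 13*a^2*c + a^2 + 42*a*c - 13*a + 42)/(a^2 + 7*a + 10)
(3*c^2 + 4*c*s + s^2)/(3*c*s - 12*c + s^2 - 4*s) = (c + s)/(s - 4)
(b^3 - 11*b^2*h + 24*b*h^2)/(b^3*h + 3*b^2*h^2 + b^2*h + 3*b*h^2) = (b^2 - 11*b*h + 24*h^2)/(h*(b^2 + 3*b*h + b + 3*h))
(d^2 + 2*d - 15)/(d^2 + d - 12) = (d + 5)/(d + 4)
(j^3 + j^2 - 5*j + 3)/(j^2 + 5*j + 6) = (j^2 - 2*j + 1)/(j + 2)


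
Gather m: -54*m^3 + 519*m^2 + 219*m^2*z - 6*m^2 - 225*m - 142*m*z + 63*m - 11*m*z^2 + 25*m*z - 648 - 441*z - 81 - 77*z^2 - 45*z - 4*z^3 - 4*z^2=-54*m^3 + m^2*(219*z + 513) + m*(-11*z^2 - 117*z - 162) - 4*z^3 - 81*z^2 - 486*z - 729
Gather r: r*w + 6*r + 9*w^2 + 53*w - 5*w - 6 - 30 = r*(w + 6) + 9*w^2 + 48*w - 36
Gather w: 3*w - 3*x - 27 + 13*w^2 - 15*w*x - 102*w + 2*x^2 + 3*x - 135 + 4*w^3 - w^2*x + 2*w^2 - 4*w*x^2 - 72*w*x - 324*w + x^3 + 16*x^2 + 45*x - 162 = 4*w^3 + w^2*(15 - x) + w*(-4*x^2 - 87*x - 423) + x^3 + 18*x^2 + 45*x - 324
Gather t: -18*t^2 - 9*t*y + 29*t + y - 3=-18*t^2 + t*(29 - 9*y) + y - 3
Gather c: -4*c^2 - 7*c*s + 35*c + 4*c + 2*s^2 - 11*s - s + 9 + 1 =-4*c^2 + c*(39 - 7*s) + 2*s^2 - 12*s + 10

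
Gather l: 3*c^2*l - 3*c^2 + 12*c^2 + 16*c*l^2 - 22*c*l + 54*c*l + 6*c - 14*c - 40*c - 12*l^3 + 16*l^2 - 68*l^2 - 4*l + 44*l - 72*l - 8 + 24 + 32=9*c^2 - 48*c - 12*l^3 + l^2*(16*c - 52) + l*(3*c^2 + 32*c - 32) + 48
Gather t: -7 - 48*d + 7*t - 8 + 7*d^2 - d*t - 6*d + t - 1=7*d^2 - 54*d + t*(8 - d) - 16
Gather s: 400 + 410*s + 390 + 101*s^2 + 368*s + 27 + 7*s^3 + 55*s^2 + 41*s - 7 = 7*s^3 + 156*s^2 + 819*s + 810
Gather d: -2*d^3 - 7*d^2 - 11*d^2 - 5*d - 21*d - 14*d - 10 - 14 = -2*d^3 - 18*d^2 - 40*d - 24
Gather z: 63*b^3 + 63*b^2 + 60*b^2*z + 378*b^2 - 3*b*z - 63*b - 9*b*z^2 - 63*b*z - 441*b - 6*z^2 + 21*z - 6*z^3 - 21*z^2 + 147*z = 63*b^3 + 441*b^2 - 504*b - 6*z^3 + z^2*(-9*b - 27) + z*(60*b^2 - 66*b + 168)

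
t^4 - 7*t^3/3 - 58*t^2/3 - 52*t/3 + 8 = (t - 6)*(t - 1/3)*(t + 2)^2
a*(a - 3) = a^2 - 3*a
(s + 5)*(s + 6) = s^2 + 11*s + 30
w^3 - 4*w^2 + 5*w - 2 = (w - 2)*(w - 1)^2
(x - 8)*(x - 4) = x^2 - 12*x + 32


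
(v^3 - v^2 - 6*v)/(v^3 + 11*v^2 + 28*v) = (v^2 - v - 6)/(v^2 + 11*v + 28)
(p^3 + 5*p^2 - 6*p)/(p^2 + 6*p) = p - 1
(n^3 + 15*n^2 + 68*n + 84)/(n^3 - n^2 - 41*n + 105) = (n^2 + 8*n + 12)/(n^2 - 8*n + 15)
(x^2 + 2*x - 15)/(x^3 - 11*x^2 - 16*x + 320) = (x - 3)/(x^2 - 16*x + 64)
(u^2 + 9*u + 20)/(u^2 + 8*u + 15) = (u + 4)/(u + 3)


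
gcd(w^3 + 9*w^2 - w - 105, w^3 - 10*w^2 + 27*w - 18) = w - 3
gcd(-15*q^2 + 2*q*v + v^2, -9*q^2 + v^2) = 3*q - v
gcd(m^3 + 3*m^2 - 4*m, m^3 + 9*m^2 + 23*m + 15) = 1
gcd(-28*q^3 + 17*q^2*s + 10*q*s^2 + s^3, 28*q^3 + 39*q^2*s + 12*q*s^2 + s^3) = 28*q^2 + 11*q*s + s^2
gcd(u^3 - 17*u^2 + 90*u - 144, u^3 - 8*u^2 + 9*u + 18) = u^2 - 9*u + 18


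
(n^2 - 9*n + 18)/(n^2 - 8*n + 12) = (n - 3)/(n - 2)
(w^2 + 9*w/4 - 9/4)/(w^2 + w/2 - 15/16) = 4*(w + 3)/(4*w + 5)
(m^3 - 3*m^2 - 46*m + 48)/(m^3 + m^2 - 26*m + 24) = (m - 8)/(m - 4)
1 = 1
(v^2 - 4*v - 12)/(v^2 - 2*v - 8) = (v - 6)/(v - 4)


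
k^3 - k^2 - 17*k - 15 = (k - 5)*(k + 1)*(k + 3)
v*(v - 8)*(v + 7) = v^3 - v^2 - 56*v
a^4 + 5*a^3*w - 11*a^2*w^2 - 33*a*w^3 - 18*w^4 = (a - 3*w)*(a + w)^2*(a + 6*w)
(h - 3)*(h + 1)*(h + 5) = h^3 + 3*h^2 - 13*h - 15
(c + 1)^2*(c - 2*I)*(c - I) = c^4 + 2*c^3 - 3*I*c^3 - c^2 - 6*I*c^2 - 4*c - 3*I*c - 2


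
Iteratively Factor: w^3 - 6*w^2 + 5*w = (w - 1)*(w^2 - 5*w) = w*(w - 1)*(w - 5)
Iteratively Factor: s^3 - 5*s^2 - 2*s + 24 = (s + 2)*(s^2 - 7*s + 12) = (s - 4)*(s + 2)*(s - 3)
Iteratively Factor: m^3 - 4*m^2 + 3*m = (m - 3)*(m^2 - m) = m*(m - 3)*(m - 1)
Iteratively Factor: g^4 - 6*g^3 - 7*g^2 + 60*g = (g + 3)*(g^3 - 9*g^2 + 20*g) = (g - 4)*(g + 3)*(g^2 - 5*g) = (g - 5)*(g - 4)*(g + 3)*(g)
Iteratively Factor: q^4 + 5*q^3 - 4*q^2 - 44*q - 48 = (q - 3)*(q^3 + 8*q^2 + 20*q + 16) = (q - 3)*(q + 4)*(q^2 + 4*q + 4) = (q - 3)*(q + 2)*(q + 4)*(q + 2)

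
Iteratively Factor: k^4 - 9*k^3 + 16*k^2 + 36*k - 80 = (k - 5)*(k^3 - 4*k^2 - 4*k + 16) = (k - 5)*(k - 4)*(k^2 - 4) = (k - 5)*(k - 4)*(k + 2)*(k - 2)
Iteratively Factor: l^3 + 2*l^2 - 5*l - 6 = (l + 3)*(l^2 - l - 2) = (l - 2)*(l + 3)*(l + 1)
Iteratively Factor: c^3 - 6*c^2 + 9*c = (c)*(c^2 - 6*c + 9) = c*(c - 3)*(c - 3)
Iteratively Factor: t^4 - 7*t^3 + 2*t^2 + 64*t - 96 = (t - 4)*(t^3 - 3*t^2 - 10*t + 24) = (t - 4)^2*(t^2 + t - 6) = (t - 4)^2*(t + 3)*(t - 2)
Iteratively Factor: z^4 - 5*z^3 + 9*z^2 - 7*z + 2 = (z - 1)*(z^3 - 4*z^2 + 5*z - 2) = (z - 1)^2*(z^2 - 3*z + 2) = (z - 2)*(z - 1)^2*(z - 1)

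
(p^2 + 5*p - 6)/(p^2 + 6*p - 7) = (p + 6)/(p + 7)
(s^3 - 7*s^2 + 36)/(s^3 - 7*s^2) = (s^3 - 7*s^2 + 36)/(s^2*(s - 7))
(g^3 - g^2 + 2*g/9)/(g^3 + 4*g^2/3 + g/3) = (9*g^2 - 9*g + 2)/(3*(3*g^2 + 4*g + 1))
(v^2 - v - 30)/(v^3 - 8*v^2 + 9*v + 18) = (v + 5)/(v^2 - 2*v - 3)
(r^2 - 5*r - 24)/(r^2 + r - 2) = (r^2 - 5*r - 24)/(r^2 + r - 2)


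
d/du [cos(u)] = -sin(u)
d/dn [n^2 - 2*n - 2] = 2*n - 2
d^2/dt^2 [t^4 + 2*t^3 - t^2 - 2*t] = 12*t^2 + 12*t - 2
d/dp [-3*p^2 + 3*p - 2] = 3 - 6*p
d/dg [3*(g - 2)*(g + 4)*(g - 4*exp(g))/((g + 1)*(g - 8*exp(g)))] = 3*((g - 2)*(g + 1)*(g + 4)*(g - 4*exp(g))*(8*exp(g) - 1) - (g - 2)*(g + 4)*(g - 8*exp(g))*(g - 4*exp(g)) + (g + 1)*(g - 8*exp(g))*(-(g - 2)*(g + 4)*(4*exp(g) - 1) + (g - 2)*(g - 4*exp(g)) + (g + 4)*(g - 4*exp(g))))/((g + 1)^2*(g - 8*exp(g))^2)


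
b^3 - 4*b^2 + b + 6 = (b - 3)*(b - 2)*(b + 1)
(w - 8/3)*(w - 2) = w^2 - 14*w/3 + 16/3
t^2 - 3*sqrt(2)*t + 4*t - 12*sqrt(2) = (t + 4)*(t - 3*sqrt(2))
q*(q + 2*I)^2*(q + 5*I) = q^4 + 9*I*q^3 - 24*q^2 - 20*I*q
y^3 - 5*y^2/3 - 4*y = y*(y - 3)*(y + 4/3)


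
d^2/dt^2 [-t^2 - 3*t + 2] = -2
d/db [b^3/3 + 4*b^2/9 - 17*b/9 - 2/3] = b^2 + 8*b/9 - 17/9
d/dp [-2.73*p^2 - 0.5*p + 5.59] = -5.46*p - 0.5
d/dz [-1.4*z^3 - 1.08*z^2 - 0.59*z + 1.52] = -4.2*z^2 - 2.16*z - 0.59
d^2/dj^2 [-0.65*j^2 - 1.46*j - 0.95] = -1.30000000000000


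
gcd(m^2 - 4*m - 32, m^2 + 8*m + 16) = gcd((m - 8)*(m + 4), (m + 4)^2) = m + 4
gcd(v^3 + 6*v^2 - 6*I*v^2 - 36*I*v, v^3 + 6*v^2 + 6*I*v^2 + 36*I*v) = v^2 + 6*v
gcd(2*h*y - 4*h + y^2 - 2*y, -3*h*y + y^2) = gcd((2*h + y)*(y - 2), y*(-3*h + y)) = 1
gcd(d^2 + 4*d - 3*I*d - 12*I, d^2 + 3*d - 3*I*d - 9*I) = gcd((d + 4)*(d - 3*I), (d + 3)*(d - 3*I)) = d - 3*I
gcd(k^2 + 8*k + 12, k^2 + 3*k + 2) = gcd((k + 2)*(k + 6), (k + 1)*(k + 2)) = k + 2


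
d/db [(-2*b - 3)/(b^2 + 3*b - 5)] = (-2*b^2 - 6*b + (2*b + 3)^2 + 10)/(b^2 + 3*b - 5)^2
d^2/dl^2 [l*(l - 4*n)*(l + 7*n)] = 6*l + 6*n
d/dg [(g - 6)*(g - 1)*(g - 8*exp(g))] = -8*g^2*exp(g) + 3*g^2 + 40*g*exp(g) - 14*g + 8*exp(g) + 6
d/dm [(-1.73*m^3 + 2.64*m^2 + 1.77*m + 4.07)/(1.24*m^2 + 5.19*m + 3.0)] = (-2.1452*m^4 - 17.9574*m^3 - 4.0632*m^2 + 5.7464*m - 15.8133)/(1.5376*m^4 + 12.8712*m^3 + 34.3761*m^2 + 31.14*m + 9.0)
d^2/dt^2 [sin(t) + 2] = -sin(t)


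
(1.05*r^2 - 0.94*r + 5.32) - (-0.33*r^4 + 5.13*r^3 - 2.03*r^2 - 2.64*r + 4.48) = 0.33*r^4 - 5.13*r^3 + 3.08*r^2 + 1.7*r + 0.84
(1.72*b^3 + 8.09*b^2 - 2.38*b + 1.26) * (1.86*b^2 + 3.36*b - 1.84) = 3.1992*b^5 + 20.8266*b^4 + 19.5908*b^3 - 20.5388*b^2 + 8.6128*b - 2.3184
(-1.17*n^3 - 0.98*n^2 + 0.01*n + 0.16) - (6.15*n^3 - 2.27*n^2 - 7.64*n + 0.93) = -7.32*n^3 + 1.29*n^2 + 7.65*n - 0.77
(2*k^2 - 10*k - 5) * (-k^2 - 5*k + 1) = -2*k^4 + 57*k^2 + 15*k - 5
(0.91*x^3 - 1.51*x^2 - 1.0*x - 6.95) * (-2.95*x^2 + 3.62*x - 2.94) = -2.6845*x^5 + 7.7487*x^4 - 5.1916*x^3 + 21.3219*x^2 - 22.219*x + 20.433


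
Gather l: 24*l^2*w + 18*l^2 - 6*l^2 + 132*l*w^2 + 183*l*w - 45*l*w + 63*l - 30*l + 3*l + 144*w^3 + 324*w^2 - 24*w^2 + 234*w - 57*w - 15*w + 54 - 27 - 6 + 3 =l^2*(24*w + 12) + l*(132*w^2 + 138*w + 36) + 144*w^3 + 300*w^2 + 162*w + 24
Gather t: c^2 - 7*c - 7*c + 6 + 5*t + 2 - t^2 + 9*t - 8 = c^2 - 14*c - t^2 + 14*t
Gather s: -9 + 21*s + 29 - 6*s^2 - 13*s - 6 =-6*s^2 + 8*s + 14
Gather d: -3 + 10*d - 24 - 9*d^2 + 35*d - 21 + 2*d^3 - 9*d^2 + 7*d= 2*d^3 - 18*d^2 + 52*d - 48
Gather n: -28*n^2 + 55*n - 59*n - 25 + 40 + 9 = -28*n^2 - 4*n + 24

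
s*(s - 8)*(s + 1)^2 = s^4 - 6*s^3 - 15*s^2 - 8*s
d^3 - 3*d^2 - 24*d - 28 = (d - 7)*(d + 2)^2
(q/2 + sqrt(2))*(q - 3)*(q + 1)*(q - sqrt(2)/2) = q^4/2 - q^3 + 3*sqrt(2)*q^3/4 - 5*q^2/2 - 3*sqrt(2)*q^2/2 - 9*sqrt(2)*q/4 + 2*q + 3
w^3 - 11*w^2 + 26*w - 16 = (w - 8)*(w - 2)*(w - 1)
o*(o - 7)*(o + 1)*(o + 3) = o^4 - 3*o^3 - 25*o^2 - 21*o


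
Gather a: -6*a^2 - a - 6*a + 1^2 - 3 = -6*a^2 - 7*a - 2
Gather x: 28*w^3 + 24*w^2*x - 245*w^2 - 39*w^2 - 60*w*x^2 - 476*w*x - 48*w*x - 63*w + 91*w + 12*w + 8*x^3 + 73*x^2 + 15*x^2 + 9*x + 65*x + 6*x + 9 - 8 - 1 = 28*w^3 - 284*w^2 + 40*w + 8*x^3 + x^2*(88 - 60*w) + x*(24*w^2 - 524*w + 80)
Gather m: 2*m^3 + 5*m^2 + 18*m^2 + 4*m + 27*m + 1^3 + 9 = 2*m^3 + 23*m^2 + 31*m + 10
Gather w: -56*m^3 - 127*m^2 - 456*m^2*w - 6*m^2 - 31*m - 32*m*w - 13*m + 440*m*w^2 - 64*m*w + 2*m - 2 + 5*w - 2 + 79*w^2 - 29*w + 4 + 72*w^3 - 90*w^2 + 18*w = -56*m^3 - 133*m^2 - 42*m + 72*w^3 + w^2*(440*m - 11) + w*(-456*m^2 - 96*m - 6)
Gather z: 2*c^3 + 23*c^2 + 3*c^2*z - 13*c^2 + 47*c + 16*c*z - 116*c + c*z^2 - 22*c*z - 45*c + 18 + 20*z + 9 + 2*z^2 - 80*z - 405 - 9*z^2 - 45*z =2*c^3 + 10*c^2 - 114*c + z^2*(c - 7) + z*(3*c^2 - 6*c - 105) - 378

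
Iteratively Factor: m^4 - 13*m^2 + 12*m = (m)*(m^3 - 13*m + 12) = m*(m + 4)*(m^2 - 4*m + 3) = m*(m - 1)*(m + 4)*(m - 3)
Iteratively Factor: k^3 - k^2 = (k - 1)*(k^2) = k*(k - 1)*(k)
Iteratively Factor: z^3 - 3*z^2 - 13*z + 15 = (z - 5)*(z^2 + 2*z - 3) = (z - 5)*(z - 1)*(z + 3)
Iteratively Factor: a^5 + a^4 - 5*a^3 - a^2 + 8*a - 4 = (a - 1)*(a^4 + 2*a^3 - 3*a^2 - 4*a + 4) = (a - 1)^2*(a^3 + 3*a^2 - 4) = (a - 1)^3*(a^2 + 4*a + 4) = (a - 1)^3*(a + 2)*(a + 2)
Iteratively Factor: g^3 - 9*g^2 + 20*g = (g - 5)*(g^2 - 4*g) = (g - 5)*(g - 4)*(g)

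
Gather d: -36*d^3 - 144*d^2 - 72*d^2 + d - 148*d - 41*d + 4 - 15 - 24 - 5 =-36*d^3 - 216*d^2 - 188*d - 40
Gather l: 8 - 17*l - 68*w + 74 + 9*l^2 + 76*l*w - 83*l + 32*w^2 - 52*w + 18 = 9*l^2 + l*(76*w - 100) + 32*w^2 - 120*w + 100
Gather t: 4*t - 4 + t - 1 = 5*t - 5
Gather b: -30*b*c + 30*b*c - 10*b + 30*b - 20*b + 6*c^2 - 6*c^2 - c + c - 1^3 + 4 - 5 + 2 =0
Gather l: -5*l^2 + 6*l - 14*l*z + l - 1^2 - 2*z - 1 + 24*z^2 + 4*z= -5*l^2 + l*(7 - 14*z) + 24*z^2 + 2*z - 2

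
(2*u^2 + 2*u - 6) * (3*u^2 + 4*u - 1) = 6*u^4 + 14*u^3 - 12*u^2 - 26*u + 6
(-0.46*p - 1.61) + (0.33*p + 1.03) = -0.13*p - 0.58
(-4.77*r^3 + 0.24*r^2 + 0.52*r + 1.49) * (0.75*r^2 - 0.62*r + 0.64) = -3.5775*r^5 + 3.1374*r^4 - 2.8116*r^3 + 0.9487*r^2 - 0.591*r + 0.9536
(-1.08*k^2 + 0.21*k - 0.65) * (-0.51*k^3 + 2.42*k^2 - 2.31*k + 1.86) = 0.5508*k^5 - 2.7207*k^4 + 3.3345*k^3 - 4.0669*k^2 + 1.8921*k - 1.209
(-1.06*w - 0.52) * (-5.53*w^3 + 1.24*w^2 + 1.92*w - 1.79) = 5.8618*w^4 + 1.5612*w^3 - 2.68*w^2 + 0.899*w + 0.9308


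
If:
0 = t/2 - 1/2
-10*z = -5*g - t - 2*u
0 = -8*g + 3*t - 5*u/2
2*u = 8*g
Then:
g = 1/6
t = 1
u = 2/3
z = 19/60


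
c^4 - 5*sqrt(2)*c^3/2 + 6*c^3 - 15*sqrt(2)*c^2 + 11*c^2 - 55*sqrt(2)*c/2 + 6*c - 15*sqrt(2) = (c + 3)*(c - 5*sqrt(2)/2)*(sqrt(2)*c/2 + sqrt(2))*(sqrt(2)*c + sqrt(2))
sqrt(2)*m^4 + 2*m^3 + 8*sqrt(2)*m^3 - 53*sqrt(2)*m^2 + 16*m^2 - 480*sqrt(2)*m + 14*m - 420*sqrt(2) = (m + 7)*(m - 5*sqrt(2))*(m + 6*sqrt(2))*(sqrt(2)*m + sqrt(2))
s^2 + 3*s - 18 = (s - 3)*(s + 6)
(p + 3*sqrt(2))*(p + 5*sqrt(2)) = p^2 + 8*sqrt(2)*p + 30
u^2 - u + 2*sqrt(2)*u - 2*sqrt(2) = (u - 1)*(u + 2*sqrt(2))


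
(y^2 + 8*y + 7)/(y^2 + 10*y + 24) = (y^2 + 8*y + 7)/(y^2 + 10*y + 24)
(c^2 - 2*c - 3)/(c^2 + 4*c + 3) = (c - 3)/(c + 3)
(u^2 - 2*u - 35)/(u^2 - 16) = (u^2 - 2*u - 35)/(u^2 - 16)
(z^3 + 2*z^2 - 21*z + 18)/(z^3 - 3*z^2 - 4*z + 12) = (z^2 + 5*z - 6)/(z^2 - 4)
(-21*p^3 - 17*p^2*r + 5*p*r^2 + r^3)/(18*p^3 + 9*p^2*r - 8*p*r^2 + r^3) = (-7*p - r)/(6*p - r)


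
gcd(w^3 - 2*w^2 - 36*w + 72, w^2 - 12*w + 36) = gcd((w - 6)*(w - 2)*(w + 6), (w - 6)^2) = w - 6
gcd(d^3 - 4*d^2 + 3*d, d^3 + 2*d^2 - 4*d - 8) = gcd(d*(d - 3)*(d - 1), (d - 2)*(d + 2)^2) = 1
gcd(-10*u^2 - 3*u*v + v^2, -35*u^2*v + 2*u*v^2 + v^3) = 5*u - v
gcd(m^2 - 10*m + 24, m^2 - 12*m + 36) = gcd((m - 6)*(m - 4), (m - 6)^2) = m - 6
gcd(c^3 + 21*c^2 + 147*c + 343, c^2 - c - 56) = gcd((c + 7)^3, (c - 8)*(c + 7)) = c + 7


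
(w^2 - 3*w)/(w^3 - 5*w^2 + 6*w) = 1/(w - 2)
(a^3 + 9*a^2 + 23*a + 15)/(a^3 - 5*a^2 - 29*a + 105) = (a^2 + 4*a + 3)/(a^2 - 10*a + 21)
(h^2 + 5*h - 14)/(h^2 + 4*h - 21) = (h - 2)/(h - 3)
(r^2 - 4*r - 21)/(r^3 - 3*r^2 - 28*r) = (r + 3)/(r*(r + 4))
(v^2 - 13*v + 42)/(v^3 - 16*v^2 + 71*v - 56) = (v - 6)/(v^2 - 9*v + 8)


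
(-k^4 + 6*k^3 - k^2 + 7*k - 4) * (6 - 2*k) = 2*k^5 - 18*k^4 + 38*k^3 - 20*k^2 + 50*k - 24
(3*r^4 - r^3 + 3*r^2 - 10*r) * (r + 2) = 3*r^5 + 5*r^4 + r^3 - 4*r^2 - 20*r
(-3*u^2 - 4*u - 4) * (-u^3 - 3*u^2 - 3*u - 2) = 3*u^5 + 13*u^4 + 25*u^3 + 30*u^2 + 20*u + 8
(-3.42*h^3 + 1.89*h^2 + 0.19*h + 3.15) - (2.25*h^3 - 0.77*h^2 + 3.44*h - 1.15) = -5.67*h^3 + 2.66*h^2 - 3.25*h + 4.3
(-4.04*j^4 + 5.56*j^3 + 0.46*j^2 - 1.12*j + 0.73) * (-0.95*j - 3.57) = 3.838*j^5 + 9.1408*j^4 - 20.2862*j^3 - 0.5782*j^2 + 3.3049*j - 2.6061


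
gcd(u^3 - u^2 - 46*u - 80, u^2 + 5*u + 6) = u + 2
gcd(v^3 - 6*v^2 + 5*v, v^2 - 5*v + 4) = v - 1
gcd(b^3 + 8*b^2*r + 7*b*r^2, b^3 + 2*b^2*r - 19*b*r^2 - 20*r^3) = b + r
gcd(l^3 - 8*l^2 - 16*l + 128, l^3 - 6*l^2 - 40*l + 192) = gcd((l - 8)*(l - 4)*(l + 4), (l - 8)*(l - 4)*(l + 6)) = l^2 - 12*l + 32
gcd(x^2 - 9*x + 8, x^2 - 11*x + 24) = x - 8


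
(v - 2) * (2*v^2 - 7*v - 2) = 2*v^3 - 11*v^2 + 12*v + 4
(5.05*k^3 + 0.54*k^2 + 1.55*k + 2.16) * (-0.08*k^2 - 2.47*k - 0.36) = -0.404*k^5 - 12.5167*k^4 - 3.2758*k^3 - 4.1957*k^2 - 5.8932*k - 0.7776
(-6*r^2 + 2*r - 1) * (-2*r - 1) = 12*r^3 + 2*r^2 + 1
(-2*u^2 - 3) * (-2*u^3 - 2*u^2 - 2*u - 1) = 4*u^5 + 4*u^4 + 10*u^3 + 8*u^2 + 6*u + 3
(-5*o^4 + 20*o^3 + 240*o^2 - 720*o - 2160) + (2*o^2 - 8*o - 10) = -5*o^4 + 20*o^3 + 242*o^2 - 728*o - 2170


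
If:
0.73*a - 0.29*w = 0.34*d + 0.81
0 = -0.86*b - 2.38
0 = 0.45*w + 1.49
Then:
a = 0.465753424657534*d - 0.205783866057839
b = -2.77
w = -3.31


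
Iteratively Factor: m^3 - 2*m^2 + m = (m - 1)*(m^2 - m) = (m - 1)^2*(m)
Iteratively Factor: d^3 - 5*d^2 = (d)*(d^2 - 5*d) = d^2*(d - 5)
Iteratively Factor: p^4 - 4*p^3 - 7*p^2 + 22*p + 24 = (p - 4)*(p^3 - 7*p - 6) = (p - 4)*(p + 1)*(p^2 - p - 6) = (p - 4)*(p + 1)*(p + 2)*(p - 3)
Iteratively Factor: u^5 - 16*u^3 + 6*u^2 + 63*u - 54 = (u - 1)*(u^4 + u^3 - 15*u^2 - 9*u + 54) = (u - 2)*(u - 1)*(u^3 + 3*u^2 - 9*u - 27) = (u - 2)*(u - 1)*(u + 3)*(u^2 - 9) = (u - 2)*(u - 1)*(u + 3)^2*(u - 3)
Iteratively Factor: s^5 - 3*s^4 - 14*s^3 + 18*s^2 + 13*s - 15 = (s - 5)*(s^4 + 2*s^3 - 4*s^2 - 2*s + 3) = (s - 5)*(s - 1)*(s^3 + 3*s^2 - s - 3) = (s - 5)*(s - 1)^2*(s^2 + 4*s + 3) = (s - 5)*(s - 1)^2*(s + 3)*(s + 1)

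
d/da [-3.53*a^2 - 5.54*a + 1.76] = -7.06*a - 5.54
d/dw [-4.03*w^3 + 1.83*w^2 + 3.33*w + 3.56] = -12.09*w^2 + 3.66*w + 3.33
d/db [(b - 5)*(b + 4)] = 2*b - 1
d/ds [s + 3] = 1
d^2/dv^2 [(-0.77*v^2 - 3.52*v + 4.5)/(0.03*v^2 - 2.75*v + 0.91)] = (-0.133386*v^3 + 0.150426000000007*v^2 - 1.650924*v + 48.923926)/(2.7e-5*v^6 - 0.007425*v^5 + 0.683082*v^4 - 21.247325*v^3 + 20.720154*v^2 - 6.831825*v + 0.753571)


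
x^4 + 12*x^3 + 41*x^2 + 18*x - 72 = (x - 1)*(x + 3)*(x + 4)*(x + 6)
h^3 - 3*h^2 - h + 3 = (h - 3)*(h - 1)*(h + 1)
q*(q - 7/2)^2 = q^3 - 7*q^2 + 49*q/4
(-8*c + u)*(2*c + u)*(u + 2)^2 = -16*c^2*u^2 - 64*c^2*u - 64*c^2 - 6*c*u^3 - 24*c*u^2 - 24*c*u + u^4 + 4*u^3 + 4*u^2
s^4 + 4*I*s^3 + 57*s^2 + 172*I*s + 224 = (s - 7*I)*(s - I)*(s + 4*I)*(s + 8*I)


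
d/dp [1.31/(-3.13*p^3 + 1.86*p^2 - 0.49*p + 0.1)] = (12.3009*p^2 - 4.8732*p + 0.6419)/(3.13*p^3 - 1.86*p^2 + 0.49*p - 0.1)^2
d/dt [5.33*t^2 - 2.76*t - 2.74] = 10.66*t - 2.76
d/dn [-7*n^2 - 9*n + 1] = -14*n - 9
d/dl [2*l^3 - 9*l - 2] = 6*l^2 - 9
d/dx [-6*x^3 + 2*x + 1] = 2 - 18*x^2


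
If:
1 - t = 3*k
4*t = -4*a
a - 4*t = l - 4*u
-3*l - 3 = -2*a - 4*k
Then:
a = -36*u/35 - 1/7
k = 2/7 - 12*u/35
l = -8*u/7 - 5/7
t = 36*u/35 + 1/7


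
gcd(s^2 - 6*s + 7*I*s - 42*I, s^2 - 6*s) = s - 6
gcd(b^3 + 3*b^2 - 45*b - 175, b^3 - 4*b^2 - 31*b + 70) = b^2 - 2*b - 35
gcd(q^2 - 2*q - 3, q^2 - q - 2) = q + 1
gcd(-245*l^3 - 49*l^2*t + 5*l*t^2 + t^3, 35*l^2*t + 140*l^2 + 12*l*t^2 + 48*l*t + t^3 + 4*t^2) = 35*l^2 + 12*l*t + t^2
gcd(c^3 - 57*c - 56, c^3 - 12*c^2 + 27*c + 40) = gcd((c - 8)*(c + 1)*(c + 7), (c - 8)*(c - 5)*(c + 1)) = c^2 - 7*c - 8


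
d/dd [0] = 0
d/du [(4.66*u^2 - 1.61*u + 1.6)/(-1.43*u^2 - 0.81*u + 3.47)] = (-6.0769*u^2 + 36.9164*u - 4.2907)/(2.0449*u^4 + 2.3166*u^3 - 9.2681*u^2 - 5.6214*u + 12.0409)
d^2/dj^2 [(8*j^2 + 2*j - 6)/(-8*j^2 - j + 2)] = 4*(-32*j^3 + 384*j^2 + 24*j + 33)/(512*j^6 + 192*j^5 - 360*j^4 - 95*j^3 + 90*j^2 + 12*j - 8)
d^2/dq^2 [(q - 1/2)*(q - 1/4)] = 2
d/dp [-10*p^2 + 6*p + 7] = 6 - 20*p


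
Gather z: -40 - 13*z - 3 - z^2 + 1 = -z^2 - 13*z - 42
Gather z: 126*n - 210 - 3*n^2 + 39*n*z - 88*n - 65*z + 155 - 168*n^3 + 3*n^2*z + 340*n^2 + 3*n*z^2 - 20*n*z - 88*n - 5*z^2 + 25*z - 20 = -168*n^3 + 337*n^2 - 50*n + z^2*(3*n - 5) + z*(3*n^2 + 19*n - 40) - 75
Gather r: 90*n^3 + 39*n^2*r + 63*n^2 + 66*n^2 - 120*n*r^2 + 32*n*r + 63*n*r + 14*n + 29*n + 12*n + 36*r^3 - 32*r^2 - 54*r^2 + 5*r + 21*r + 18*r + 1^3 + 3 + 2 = 90*n^3 + 129*n^2 + 55*n + 36*r^3 + r^2*(-120*n - 86) + r*(39*n^2 + 95*n + 44) + 6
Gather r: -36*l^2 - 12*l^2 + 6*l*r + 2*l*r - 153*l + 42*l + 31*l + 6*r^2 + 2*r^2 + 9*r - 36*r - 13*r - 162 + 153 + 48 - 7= -48*l^2 - 80*l + 8*r^2 + r*(8*l - 40) + 32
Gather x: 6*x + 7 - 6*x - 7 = 0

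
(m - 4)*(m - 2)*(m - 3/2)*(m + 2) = m^4 - 11*m^3/2 + 2*m^2 + 22*m - 24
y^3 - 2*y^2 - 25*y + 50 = (y - 5)*(y - 2)*(y + 5)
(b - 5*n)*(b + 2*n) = b^2 - 3*b*n - 10*n^2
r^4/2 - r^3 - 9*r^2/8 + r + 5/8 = (r/2 + 1/4)*(r - 5/2)*(r - 1)*(r + 1)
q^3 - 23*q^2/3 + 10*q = q*(q - 6)*(q - 5/3)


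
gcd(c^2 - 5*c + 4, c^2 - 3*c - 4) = c - 4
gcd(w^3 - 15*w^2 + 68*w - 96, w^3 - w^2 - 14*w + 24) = w - 3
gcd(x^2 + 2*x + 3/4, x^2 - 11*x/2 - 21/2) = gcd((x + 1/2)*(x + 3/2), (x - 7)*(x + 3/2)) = x + 3/2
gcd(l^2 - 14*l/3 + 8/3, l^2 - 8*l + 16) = l - 4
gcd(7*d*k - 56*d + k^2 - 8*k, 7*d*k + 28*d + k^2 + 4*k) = 7*d + k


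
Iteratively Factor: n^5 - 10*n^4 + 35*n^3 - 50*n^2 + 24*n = (n - 3)*(n^4 - 7*n^3 + 14*n^2 - 8*n) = n*(n - 3)*(n^3 - 7*n^2 + 14*n - 8) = n*(n - 3)*(n - 1)*(n^2 - 6*n + 8) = n*(n - 3)*(n - 2)*(n - 1)*(n - 4)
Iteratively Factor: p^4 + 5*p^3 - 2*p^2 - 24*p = (p + 4)*(p^3 + p^2 - 6*p) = (p + 3)*(p + 4)*(p^2 - 2*p) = p*(p + 3)*(p + 4)*(p - 2)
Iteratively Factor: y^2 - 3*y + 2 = (y - 2)*(y - 1)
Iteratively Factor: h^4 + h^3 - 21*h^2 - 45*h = (h + 3)*(h^3 - 2*h^2 - 15*h) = h*(h + 3)*(h^2 - 2*h - 15) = h*(h - 5)*(h + 3)*(h + 3)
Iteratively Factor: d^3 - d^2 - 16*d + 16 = (d + 4)*(d^2 - 5*d + 4) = (d - 1)*(d + 4)*(d - 4)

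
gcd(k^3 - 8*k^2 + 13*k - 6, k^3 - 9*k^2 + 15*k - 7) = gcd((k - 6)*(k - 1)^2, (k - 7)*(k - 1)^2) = k^2 - 2*k + 1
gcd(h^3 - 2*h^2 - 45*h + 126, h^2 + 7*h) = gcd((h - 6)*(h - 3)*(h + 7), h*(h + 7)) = h + 7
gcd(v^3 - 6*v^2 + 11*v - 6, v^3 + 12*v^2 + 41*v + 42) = 1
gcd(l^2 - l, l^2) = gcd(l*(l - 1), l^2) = l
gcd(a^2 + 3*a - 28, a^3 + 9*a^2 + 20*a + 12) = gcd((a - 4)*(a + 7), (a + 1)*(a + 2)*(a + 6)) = 1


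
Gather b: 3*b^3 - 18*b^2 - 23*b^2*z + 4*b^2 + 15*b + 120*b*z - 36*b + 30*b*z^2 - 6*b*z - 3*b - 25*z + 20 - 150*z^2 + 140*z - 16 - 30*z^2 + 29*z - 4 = 3*b^3 + b^2*(-23*z - 14) + b*(30*z^2 + 114*z - 24) - 180*z^2 + 144*z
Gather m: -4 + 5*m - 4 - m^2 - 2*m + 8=-m^2 + 3*m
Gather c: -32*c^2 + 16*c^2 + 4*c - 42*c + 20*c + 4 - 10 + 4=-16*c^2 - 18*c - 2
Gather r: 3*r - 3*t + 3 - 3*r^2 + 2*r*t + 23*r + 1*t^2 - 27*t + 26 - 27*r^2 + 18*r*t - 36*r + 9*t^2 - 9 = -30*r^2 + r*(20*t - 10) + 10*t^2 - 30*t + 20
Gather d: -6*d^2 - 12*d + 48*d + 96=-6*d^2 + 36*d + 96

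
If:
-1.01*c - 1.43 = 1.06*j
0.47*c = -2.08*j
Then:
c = -1.86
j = 0.42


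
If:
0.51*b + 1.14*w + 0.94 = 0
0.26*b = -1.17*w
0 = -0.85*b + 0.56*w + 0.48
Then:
No Solution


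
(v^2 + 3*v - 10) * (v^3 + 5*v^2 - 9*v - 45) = v^5 + 8*v^4 - 4*v^3 - 122*v^2 - 45*v + 450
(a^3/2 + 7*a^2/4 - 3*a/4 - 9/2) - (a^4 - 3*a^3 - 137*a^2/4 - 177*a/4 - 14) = -a^4 + 7*a^3/2 + 36*a^2 + 87*a/2 + 19/2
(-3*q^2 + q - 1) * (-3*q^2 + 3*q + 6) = 9*q^4 - 12*q^3 - 12*q^2 + 3*q - 6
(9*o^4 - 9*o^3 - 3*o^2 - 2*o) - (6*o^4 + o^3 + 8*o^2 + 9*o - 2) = 3*o^4 - 10*o^3 - 11*o^2 - 11*o + 2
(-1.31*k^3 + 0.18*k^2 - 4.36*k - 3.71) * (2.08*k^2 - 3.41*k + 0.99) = -2.7248*k^5 + 4.8415*k^4 - 10.9795*k^3 + 7.329*k^2 + 8.3347*k - 3.6729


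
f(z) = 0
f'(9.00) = 0.00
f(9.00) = 0.00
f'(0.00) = 0.00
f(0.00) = 0.00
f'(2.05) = 0.00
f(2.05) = 0.00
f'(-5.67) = 0.00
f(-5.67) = 0.00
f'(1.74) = 0.00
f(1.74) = 0.00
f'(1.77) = 0.00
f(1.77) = 0.00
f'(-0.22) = 0.00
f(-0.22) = 0.00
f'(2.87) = 0.00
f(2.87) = 0.00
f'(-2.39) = 0.00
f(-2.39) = 0.00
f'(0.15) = 0.00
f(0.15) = 0.00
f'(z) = 0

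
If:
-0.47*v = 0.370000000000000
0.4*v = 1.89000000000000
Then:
No Solution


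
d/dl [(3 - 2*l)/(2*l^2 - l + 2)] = (-4*l^2 + 2*l + (2*l - 3)*(4*l - 1) - 4)/(2*l^2 - l + 2)^2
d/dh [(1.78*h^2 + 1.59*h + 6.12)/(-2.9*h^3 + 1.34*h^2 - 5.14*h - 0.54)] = (5.162*h^4 + 9.222*h^3 + 41.9642*h^2 - 18.324*h + 30.5982)/(8.41*h^6 - 7.772*h^5 + 31.6076*h^4 - 10.6432*h^3 + 24.9724*h^2 + 5.5512*h + 0.2916)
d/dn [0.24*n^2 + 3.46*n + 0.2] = 0.48*n + 3.46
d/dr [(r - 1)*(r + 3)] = 2*r + 2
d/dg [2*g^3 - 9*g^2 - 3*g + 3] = 6*g^2 - 18*g - 3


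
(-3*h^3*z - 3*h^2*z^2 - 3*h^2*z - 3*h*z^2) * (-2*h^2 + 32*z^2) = 6*h^5*z + 6*h^4*z^2 + 6*h^4*z - 96*h^3*z^3 + 6*h^3*z^2 - 96*h^2*z^4 - 96*h^2*z^3 - 96*h*z^4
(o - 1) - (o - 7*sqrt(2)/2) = -1 + 7*sqrt(2)/2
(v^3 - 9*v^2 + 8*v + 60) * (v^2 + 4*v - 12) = v^5 - 5*v^4 - 40*v^3 + 200*v^2 + 144*v - 720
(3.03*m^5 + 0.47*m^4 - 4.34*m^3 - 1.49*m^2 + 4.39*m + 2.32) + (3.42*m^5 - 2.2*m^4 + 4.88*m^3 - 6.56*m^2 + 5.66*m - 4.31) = 6.45*m^5 - 1.73*m^4 + 0.54*m^3 - 8.05*m^2 + 10.05*m - 1.99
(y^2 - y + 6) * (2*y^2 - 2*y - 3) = 2*y^4 - 4*y^3 + 11*y^2 - 9*y - 18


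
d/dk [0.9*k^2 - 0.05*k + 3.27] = 1.8*k - 0.05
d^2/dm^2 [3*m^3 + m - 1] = 18*m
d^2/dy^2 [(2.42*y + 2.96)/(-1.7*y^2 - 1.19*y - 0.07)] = (-(2.42*y + 2.96)*(3.4*y + 1.19)*(6.8*y + 2.38) + (24.684*y + 15.8236)*(1.7*y^2 + 1.19*y + 0.07))/(1.7*y^2 + 1.19*y + 0.07)^3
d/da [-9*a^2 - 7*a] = -18*a - 7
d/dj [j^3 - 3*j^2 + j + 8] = 3*j^2 - 6*j + 1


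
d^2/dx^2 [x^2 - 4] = 2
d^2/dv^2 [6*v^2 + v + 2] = 12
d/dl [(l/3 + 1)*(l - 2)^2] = (l - 2)*(3*l + 4)/3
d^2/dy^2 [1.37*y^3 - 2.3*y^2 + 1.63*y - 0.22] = 8.22*y - 4.6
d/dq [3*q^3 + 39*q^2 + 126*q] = 9*q^2 + 78*q + 126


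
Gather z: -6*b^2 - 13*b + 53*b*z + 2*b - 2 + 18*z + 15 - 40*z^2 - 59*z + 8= -6*b^2 - 11*b - 40*z^2 + z*(53*b - 41) + 21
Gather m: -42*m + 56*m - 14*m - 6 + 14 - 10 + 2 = 0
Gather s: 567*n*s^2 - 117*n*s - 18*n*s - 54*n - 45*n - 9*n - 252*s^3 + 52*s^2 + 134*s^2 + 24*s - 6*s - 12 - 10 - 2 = -108*n - 252*s^3 + s^2*(567*n + 186) + s*(18 - 135*n) - 24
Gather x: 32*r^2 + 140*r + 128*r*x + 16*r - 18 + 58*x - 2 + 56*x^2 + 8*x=32*r^2 + 156*r + 56*x^2 + x*(128*r + 66) - 20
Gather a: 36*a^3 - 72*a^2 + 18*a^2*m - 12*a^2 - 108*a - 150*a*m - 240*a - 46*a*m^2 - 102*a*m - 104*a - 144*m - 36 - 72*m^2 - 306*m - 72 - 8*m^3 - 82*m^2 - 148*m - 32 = 36*a^3 + a^2*(18*m - 84) + a*(-46*m^2 - 252*m - 452) - 8*m^3 - 154*m^2 - 598*m - 140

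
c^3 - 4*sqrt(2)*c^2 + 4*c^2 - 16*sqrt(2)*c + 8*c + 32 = (c + 4)*(c - 2*sqrt(2))^2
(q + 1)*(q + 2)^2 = q^3 + 5*q^2 + 8*q + 4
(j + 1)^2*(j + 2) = j^3 + 4*j^2 + 5*j + 2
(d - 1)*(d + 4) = d^2 + 3*d - 4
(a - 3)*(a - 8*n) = a^2 - 8*a*n - 3*a + 24*n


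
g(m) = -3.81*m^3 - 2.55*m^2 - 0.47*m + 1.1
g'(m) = -11.43*m^2 - 5.1*m - 0.47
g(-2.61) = 52.70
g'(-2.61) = -65.02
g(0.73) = -2.08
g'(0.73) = -10.28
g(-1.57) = 10.30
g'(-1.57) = -20.64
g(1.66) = -24.14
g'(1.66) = -40.43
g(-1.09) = 3.52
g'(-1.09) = -8.49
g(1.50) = -18.20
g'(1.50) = -33.84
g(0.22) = 0.83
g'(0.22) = -2.15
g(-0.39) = 1.12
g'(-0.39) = -0.22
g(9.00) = -2987.17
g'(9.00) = -972.20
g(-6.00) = 735.08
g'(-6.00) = -381.35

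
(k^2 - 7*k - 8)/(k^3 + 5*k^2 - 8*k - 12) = (k - 8)/(k^2 + 4*k - 12)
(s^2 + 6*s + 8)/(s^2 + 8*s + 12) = (s + 4)/(s + 6)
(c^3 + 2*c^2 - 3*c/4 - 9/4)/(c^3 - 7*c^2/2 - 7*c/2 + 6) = (c + 3/2)/(c - 4)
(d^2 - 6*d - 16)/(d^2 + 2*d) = (d - 8)/d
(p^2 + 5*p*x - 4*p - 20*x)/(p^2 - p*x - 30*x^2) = (4 - p)/(-p + 6*x)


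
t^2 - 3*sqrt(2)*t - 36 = (t - 6*sqrt(2))*(t + 3*sqrt(2))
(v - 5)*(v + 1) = v^2 - 4*v - 5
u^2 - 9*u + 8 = (u - 8)*(u - 1)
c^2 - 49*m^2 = (c - 7*m)*(c + 7*m)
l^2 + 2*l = l*(l + 2)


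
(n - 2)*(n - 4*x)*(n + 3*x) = n^3 - n^2*x - 2*n^2 - 12*n*x^2 + 2*n*x + 24*x^2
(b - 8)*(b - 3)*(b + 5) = b^3 - 6*b^2 - 31*b + 120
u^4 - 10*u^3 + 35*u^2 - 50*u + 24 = (u - 4)*(u - 3)*(u - 2)*(u - 1)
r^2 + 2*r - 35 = (r - 5)*(r + 7)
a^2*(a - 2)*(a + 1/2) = a^4 - 3*a^3/2 - a^2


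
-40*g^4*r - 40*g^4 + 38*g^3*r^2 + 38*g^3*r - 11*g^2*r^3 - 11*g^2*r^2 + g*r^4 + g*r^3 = (-5*g + r)*(-4*g + r)*(-2*g + r)*(g*r + g)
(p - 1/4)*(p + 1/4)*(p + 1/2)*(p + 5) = p^4 + 11*p^3/2 + 39*p^2/16 - 11*p/32 - 5/32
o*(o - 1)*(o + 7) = o^3 + 6*o^2 - 7*o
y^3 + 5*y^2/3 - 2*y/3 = y*(y - 1/3)*(y + 2)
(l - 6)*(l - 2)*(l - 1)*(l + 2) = l^4 - 7*l^3 + 2*l^2 + 28*l - 24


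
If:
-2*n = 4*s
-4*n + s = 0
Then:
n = 0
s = 0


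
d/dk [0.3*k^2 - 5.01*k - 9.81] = 0.6*k - 5.01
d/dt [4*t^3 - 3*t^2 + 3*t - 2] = 12*t^2 - 6*t + 3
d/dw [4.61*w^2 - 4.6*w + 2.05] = 9.22*w - 4.6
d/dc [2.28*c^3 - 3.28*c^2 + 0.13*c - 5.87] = 6.84*c^2 - 6.56*c + 0.13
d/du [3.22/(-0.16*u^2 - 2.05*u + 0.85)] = (1.0304*u + 6.601)/(0.16*u^2 + 2.05*u - 0.85)^2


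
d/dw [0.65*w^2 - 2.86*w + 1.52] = 1.3*w - 2.86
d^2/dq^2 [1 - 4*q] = 0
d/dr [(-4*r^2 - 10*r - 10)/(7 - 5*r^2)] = 2*(-25*r^2 - 78*r - 35)/(25*r^4 - 70*r^2 + 49)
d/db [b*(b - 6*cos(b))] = 6*b*sin(b) + 2*b - 6*cos(b)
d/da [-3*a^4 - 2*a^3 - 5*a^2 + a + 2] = -12*a^3 - 6*a^2 - 10*a + 1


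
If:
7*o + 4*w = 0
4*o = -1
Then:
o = -1/4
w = 7/16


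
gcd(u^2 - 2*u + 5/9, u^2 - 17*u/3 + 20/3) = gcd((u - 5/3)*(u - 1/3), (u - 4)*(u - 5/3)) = u - 5/3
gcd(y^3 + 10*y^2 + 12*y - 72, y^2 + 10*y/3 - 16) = y + 6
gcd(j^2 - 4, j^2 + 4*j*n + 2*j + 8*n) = j + 2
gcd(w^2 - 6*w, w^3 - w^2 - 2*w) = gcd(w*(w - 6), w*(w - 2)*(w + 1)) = w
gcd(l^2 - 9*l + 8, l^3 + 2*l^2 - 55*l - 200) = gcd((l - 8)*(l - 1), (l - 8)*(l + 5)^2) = l - 8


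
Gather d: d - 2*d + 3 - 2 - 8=-d - 7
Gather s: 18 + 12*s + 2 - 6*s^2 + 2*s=-6*s^2 + 14*s + 20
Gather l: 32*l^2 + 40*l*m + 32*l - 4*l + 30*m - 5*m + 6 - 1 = 32*l^2 + l*(40*m + 28) + 25*m + 5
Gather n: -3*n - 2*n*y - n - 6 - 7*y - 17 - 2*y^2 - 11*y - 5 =n*(-2*y - 4) - 2*y^2 - 18*y - 28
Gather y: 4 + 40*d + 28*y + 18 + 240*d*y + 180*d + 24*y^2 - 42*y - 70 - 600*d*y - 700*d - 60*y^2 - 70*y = -480*d - 36*y^2 + y*(-360*d - 84) - 48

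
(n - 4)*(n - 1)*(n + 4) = n^3 - n^2 - 16*n + 16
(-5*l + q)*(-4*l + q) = 20*l^2 - 9*l*q + q^2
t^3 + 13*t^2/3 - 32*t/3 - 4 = (t - 2)*(t + 1/3)*(t + 6)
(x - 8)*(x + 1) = x^2 - 7*x - 8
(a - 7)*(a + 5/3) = a^2 - 16*a/3 - 35/3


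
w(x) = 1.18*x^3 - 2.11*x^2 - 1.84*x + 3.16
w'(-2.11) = 22.82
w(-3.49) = -66.28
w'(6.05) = 102.20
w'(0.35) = -2.88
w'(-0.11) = -1.33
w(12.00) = 1716.28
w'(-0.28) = -0.38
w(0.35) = 2.31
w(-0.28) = 3.48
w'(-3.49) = 56.01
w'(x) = 3.54*x^2 - 4.22*x - 1.84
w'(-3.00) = 42.68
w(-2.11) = -13.44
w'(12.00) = 457.28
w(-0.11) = 3.34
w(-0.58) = 3.29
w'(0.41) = -2.98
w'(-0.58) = 1.80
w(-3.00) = -42.17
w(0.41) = 2.13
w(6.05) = 176.10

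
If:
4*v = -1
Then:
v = -1/4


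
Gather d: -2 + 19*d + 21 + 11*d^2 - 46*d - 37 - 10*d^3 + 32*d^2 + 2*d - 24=-10*d^3 + 43*d^2 - 25*d - 42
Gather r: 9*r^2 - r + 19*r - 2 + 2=9*r^2 + 18*r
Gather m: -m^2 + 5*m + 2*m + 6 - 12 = -m^2 + 7*m - 6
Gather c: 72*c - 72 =72*c - 72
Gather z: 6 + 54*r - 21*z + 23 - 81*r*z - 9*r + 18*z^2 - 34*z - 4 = 45*r + 18*z^2 + z*(-81*r - 55) + 25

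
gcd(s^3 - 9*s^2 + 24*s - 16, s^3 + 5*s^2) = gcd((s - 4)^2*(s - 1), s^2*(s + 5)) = 1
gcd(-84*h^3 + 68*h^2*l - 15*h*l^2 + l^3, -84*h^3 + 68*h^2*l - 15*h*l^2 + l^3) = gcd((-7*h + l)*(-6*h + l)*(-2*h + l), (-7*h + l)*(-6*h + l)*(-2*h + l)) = 84*h^3 - 68*h^2*l + 15*h*l^2 - l^3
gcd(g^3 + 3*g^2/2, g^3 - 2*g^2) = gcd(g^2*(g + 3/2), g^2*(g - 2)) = g^2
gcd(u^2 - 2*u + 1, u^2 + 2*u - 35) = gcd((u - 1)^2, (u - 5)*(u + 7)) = 1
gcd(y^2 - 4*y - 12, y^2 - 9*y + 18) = y - 6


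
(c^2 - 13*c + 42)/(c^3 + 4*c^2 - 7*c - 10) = (c^2 - 13*c + 42)/(c^3 + 4*c^2 - 7*c - 10)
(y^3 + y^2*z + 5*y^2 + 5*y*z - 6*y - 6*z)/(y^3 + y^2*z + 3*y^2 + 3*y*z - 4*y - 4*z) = (y + 6)/(y + 4)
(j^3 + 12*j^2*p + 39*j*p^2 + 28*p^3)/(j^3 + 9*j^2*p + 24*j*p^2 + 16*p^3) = (j + 7*p)/(j + 4*p)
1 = 1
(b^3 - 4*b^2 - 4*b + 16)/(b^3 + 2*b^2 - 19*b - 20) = (b^2 - 4)/(b^2 + 6*b + 5)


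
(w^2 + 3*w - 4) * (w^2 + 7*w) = w^4 + 10*w^3 + 17*w^2 - 28*w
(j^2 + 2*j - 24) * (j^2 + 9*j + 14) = j^4 + 11*j^3 + 8*j^2 - 188*j - 336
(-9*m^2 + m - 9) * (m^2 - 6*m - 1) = -9*m^4 + 55*m^3 - 6*m^2 + 53*m + 9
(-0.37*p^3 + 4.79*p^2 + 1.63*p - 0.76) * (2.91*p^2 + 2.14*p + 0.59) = -1.0767*p^5 + 13.1471*p^4 + 14.7756*p^3 + 4.1027*p^2 - 0.6647*p - 0.4484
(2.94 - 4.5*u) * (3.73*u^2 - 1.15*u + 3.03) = -16.785*u^3 + 16.1412*u^2 - 17.016*u + 8.9082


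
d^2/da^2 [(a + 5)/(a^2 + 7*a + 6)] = 2*(-3*(a + 4)*(a^2 + 7*a + 6) + (a + 5)*(2*a + 7)^2)/(a^2 + 7*a + 6)^3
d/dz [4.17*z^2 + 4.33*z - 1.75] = 8.34*z + 4.33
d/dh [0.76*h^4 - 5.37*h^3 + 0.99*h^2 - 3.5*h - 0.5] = 3.04*h^3 - 16.11*h^2 + 1.98*h - 3.5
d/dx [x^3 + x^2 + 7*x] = 3*x^2 + 2*x + 7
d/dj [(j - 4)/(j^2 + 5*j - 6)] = (j^2 + 5*j - (j - 4)*(2*j + 5) - 6)/(j^2 + 5*j - 6)^2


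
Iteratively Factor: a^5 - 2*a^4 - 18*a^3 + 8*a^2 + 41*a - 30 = (a + 3)*(a^4 - 5*a^3 - 3*a^2 + 17*a - 10) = (a - 1)*(a + 3)*(a^3 - 4*a^2 - 7*a + 10) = (a - 1)^2*(a + 3)*(a^2 - 3*a - 10) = (a - 5)*(a - 1)^2*(a + 3)*(a + 2)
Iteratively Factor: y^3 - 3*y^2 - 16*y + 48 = (y + 4)*(y^2 - 7*y + 12) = (y - 4)*(y + 4)*(y - 3)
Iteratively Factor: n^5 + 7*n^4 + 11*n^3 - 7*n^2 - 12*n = (n + 1)*(n^4 + 6*n^3 + 5*n^2 - 12*n) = (n + 1)*(n + 4)*(n^3 + 2*n^2 - 3*n) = (n - 1)*(n + 1)*(n + 4)*(n^2 + 3*n) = n*(n - 1)*(n + 1)*(n + 4)*(n + 3)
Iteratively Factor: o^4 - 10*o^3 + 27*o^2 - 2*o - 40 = (o + 1)*(o^3 - 11*o^2 + 38*o - 40) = (o - 2)*(o + 1)*(o^2 - 9*o + 20) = (o - 5)*(o - 2)*(o + 1)*(o - 4)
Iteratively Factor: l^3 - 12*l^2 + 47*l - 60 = (l - 4)*(l^2 - 8*l + 15) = (l - 4)*(l - 3)*(l - 5)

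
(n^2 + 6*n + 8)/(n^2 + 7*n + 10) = (n + 4)/(n + 5)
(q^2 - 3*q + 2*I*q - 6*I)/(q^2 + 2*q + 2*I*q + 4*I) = (q - 3)/(q + 2)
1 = 1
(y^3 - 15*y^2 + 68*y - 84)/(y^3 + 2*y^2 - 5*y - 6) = (y^2 - 13*y + 42)/(y^2 + 4*y + 3)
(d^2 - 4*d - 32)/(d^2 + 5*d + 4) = (d - 8)/(d + 1)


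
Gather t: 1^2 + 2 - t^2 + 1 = 4 - t^2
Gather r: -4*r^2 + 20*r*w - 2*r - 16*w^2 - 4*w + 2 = -4*r^2 + r*(20*w - 2) - 16*w^2 - 4*w + 2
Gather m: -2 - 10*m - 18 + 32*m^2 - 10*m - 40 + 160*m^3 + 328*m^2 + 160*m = 160*m^3 + 360*m^2 + 140*m - 60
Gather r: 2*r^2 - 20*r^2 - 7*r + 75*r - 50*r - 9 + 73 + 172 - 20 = -18*r^2 + 18*r + 216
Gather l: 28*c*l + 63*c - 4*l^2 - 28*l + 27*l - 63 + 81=63*c - 4*l^2 + l*(28*c - 1) + 18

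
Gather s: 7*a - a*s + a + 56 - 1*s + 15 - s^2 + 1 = 8*a - s^2 + s*(-a - 1) + 72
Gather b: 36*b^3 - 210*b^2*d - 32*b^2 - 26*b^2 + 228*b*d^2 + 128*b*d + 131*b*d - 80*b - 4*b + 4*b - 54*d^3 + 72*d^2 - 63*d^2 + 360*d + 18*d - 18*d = 36*b^3 + b^2*(-210*d - 58) + b*(228*d^2 + 259*d - 80) - 54*d^3 + 9*d^2 + 360*d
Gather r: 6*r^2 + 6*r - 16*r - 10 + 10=6*r^2 - 10*r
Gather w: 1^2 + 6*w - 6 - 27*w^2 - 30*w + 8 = -27*w^2 - 24*w + 3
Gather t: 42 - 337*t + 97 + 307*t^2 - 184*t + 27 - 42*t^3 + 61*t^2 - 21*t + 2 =-42*t^3 + 368*t^2 - 542*t + 168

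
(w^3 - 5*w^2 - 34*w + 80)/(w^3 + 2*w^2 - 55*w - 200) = (w - 2)/(w + 5)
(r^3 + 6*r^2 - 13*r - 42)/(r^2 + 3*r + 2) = (r^2 + 4*r - 21)/(r + 1)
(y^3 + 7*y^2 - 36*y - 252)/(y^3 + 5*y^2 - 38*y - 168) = (y + 6)/(y + 4)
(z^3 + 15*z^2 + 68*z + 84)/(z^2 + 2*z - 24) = (z^2 + 9*z + 14)/(z - 4)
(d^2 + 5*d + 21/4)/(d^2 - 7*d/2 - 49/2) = (d + 3/2)/(d - 7)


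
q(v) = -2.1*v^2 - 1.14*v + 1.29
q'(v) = -4.2*v - 1.14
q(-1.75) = -3.15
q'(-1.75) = 6.21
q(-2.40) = -8.07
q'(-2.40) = 8.94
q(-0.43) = 1.39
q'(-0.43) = 0.67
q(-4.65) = -38.82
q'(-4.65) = 18.39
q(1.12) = -2.62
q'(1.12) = -5.84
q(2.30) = -12.44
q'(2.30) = -10.80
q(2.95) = -20.35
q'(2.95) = -13.53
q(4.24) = -41.30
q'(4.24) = -18.95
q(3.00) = -21.03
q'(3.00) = -13.74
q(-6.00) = -67.47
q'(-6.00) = 24.06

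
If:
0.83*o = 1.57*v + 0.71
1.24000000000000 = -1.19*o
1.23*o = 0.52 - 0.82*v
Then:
No Solution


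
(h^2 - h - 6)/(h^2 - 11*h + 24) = (h + 2)/(h - 8)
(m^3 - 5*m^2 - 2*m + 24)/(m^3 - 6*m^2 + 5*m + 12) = (m + 2)/(m + 1)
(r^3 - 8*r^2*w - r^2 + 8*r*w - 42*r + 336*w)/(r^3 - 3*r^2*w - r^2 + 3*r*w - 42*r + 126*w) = (r - 8*w)/(r - 3*w)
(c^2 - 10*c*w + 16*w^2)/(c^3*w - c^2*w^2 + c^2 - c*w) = (c^2 - 10*c*w + 16*w^2)/(c*(c^2*w - c*w^2 + c - w))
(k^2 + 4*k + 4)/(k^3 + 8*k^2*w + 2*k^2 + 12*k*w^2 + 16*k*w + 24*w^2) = (k + 2)/(k^2 + 8*k*w + 12*w^2)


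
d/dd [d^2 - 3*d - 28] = 2*d - 3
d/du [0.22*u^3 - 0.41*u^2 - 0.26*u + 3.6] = 0.66*u^2 - 0.82*u - 0.26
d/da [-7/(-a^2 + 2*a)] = 14*(1 - a)/(a^2*(a - 2)^2)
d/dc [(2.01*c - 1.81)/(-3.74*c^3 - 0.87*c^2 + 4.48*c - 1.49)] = (15.0348*c^3 - 18.5595*c^2 - 3.1494*c + 5.1139)/(13.9876*c^6 + 6.5076*c^5 - 32.7535*c^4 + 3.35*c^3 + 22.663*c^2 - 13.3504*c + 2.2201)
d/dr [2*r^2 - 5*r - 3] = 4*r - 5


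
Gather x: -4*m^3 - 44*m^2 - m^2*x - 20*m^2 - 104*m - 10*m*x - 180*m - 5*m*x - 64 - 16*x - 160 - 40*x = -4*m^3 - 64*m^2 - 284*m + x*(-m^2 - 15*m - 56) - 224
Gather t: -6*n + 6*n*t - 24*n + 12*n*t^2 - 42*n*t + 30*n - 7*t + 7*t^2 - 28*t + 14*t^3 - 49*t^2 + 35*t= -36*n*t + 14*t^3 + t^2*(12*n - 42)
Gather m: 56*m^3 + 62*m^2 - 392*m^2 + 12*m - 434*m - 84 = 56*m^3 - 330*m^2 - 422*m - 84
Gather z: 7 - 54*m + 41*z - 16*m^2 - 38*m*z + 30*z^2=-16*m^2 - 54*m + 30*z^2 + z*(41 - 38*m) + 7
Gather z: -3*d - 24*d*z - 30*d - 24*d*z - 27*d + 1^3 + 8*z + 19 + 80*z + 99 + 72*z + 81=-60*d + z*(160 - 48*d) + 200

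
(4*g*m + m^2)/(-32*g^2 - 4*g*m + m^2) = -m/(8*g - m)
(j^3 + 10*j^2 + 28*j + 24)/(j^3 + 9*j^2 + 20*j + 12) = (j + 2)/(j + 1)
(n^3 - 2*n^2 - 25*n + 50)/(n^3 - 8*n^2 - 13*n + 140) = (n^2 + 3*n - 10)/(n^2 - 3*n - 28)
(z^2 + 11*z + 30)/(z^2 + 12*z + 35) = (z + 6)/(z + 7)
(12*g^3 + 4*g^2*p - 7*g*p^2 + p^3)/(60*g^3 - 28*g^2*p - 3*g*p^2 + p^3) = (g + p)/(5*g + p)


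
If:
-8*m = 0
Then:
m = 0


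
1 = 1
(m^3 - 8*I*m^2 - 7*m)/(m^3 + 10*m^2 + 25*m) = (m^2 - 8*I*m - 7)/(m^2 + 10*m + 25)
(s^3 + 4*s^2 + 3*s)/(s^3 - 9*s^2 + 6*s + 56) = s*(s^2 + 4*s + 3)/(s^3 - 9*s^2 + 6*s + 56)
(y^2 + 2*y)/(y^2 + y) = (y + 2)/(y + 1)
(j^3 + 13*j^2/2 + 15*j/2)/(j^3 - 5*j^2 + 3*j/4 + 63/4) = 2*j*(j + 5)/(2*j^2 - 13*j + 21)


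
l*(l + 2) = l^2 + 2*l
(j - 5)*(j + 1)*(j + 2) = j^3 - 2*j^2 - 13*j - 10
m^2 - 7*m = m*(m - 7)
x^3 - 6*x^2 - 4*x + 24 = (x - 6)*(x - 2)*(x + 2)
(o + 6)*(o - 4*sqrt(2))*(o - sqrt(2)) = o^3 - 5*sqrt(2)*o^2 + 6*o^2 - 30*sqrt(2)*o + 8*o + 48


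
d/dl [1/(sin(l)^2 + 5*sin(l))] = -(2*sin(l) + 5)*cos(l)/((sin(l) + 5)^2*sin(l)^2)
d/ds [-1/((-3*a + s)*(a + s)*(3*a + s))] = (-(a + s)*(3*a - s) + (a + s)*(3*a + s) - (3*a - s)*(3*a + s))/((a + s)^2*(3*a - s)^2*(3*a + s)^2)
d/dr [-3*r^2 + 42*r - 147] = 42 - 6*r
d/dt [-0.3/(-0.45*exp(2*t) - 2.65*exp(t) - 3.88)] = (-0.27*exp(t) - 0.795)*exp(t)/(0.45*exp(2*t) + 2.65*exp(t) + 3.88)^2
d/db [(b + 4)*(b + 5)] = 2*b + 9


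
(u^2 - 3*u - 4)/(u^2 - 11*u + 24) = (u^2 - 3*u - 4)/(u^2 - 11*u + 24)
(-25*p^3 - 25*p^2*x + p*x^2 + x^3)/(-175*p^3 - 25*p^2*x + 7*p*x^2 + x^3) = (p + x)/(7*p + x)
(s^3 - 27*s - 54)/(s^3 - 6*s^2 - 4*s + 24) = (s^2 + 6*s + 9)/(s^2 - 4)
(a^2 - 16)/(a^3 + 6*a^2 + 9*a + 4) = (a - 4)/(a^2 + 2*a + 1)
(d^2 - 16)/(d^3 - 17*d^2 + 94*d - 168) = (d + 4)/(d^2 - 13*d + 42)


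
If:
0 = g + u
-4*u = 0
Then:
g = 0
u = 0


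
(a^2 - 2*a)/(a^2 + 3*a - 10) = a/(a + 5)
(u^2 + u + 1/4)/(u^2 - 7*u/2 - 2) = (u + 1/2)/(u - 4)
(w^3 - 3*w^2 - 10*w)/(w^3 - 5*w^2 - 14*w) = (w - 5)/(w - 7)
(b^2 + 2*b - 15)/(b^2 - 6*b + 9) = (b + 5)/(b - 3)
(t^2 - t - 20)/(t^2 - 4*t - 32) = (t - 5)/(t - 8)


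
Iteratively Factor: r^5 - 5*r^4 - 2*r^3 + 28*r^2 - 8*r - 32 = (r + 2)*(r^4 - 7*r^3 + 12*r^2 + 4*r - 16) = (r + 1)*(r + 2)*(r^3 - 8*r^2 + 20*r - 16) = (r - 2)*(r + 1)*(r + 2)*(r^2 - 6*r + 8) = (r - 4)*(r - 2)*(r + 1)*(r + 2)*(r - 2)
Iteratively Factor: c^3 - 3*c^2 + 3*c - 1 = (c - 1)*(c^2 - 2*c + 1) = (c - 1)^2*(c - 1)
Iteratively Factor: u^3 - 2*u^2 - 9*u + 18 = (u - 2)*(u^2 - 9) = (u - 3)*(u - 2)*(u + 3)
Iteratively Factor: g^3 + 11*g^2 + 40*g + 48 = (g + 4)*(g^2 + 7*g + 12) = (g + 4)^2*(g + 3)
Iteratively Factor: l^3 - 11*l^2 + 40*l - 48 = (l - 4)*(l^2 - 7*l + 12) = (l - 4)*(l - 3)*(l - 4)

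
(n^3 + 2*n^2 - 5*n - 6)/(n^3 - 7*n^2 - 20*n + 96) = (n^3 + 2*n^2 - 5*n - 6)/(n^3 - 7*n^2 - 20*n + 96)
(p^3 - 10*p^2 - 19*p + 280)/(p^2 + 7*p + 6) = (p^3 - 10*p^2 - 19*p + 280)/(p^2 + 7*p + 6)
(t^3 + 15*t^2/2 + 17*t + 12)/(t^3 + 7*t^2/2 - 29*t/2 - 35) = (2*t^2 + 11*t + 12)/(2*t^2 + 3*t - 35)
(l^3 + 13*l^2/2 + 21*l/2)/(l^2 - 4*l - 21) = l*(2*l + 7)/(2*(l - 7))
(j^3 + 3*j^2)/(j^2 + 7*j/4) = 4*j*(j + 3)/(4*j + 7)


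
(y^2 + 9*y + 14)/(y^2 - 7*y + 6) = (y^2 + 9*y + 14)/(y^2 - 7*y + 6)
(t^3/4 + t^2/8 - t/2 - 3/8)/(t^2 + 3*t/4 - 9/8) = (2*t^3 + t^2 - 4*t - 3)/(8*t^2 + 6*t - 9)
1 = 1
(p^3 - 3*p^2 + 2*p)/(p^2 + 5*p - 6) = p*(p - 2)/(p + 6)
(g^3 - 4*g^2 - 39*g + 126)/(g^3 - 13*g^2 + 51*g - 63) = (g + 6)/(g - 3)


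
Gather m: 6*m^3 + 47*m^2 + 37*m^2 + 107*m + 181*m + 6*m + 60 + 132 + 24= 6*m^3 + 84*m^2 + 294*m + 216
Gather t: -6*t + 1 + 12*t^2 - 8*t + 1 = 12*t^2 - 14*t + 2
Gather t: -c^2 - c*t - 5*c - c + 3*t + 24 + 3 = -c^2 - 6*c + t*(3 - c) + 27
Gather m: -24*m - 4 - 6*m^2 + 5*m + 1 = -6*m^2 - 19*m - 3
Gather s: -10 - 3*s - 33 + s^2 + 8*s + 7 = s^2 + 5*s - 36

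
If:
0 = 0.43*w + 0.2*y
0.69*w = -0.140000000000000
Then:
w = -0.20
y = 0.44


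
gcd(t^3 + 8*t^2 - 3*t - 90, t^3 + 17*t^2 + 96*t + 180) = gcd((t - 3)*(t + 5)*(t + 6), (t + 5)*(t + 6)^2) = t^2 + 11*t + 30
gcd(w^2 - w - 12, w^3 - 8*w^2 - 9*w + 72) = w + 3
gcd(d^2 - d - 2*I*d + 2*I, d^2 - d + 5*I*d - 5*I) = d - 1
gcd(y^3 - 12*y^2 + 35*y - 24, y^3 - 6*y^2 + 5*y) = y - 1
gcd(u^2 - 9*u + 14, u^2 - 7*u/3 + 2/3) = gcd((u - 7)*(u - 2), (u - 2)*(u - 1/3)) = u - 2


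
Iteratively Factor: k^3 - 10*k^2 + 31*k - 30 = (k - 3)*(k^2 - 7*k + 10) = (k - 5)*(k - 3)*(k - 2)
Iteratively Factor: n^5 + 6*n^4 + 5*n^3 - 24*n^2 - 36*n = (n + 3)*(n^4 + 3*n^3 - 4*n^2 - 12*n) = n*(n + 3)*(n^3 + 3*n^2 - 4*n - 12) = n*(n + 2)*(n + 3)*(n^2 + n - 6) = n*(n + 2)*(n + 3)^2*(n - 2)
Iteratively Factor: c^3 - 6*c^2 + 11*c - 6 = (c - 1)*(c^2 - 5*c + 6) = (c - 2)*(c - 1)*(c - 3)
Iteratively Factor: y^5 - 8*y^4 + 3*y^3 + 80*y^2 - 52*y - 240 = (y - 4)*(y^4 - 4*y^3 - 13*y^2 + 28*y + 60) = (y - 4)*(y - 3)*(y^3 - y^2 - 16*y - 20) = (y - 4)*(y - 3)*(y + 2)*(y^2 - 3*y - 10) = (y - 5)*(y - 4)*(y - 3)*(y + 2)*(y + 2)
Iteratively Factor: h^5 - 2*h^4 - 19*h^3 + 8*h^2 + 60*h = (h + 3)*(h^4 - 5*h^3 - 4*h^2 + 20*h) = (h - 5)*(h + 3)*(h^3 - 4*h) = h*(h - 5)*(h + 3)*(h^2 - 4) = h*(h - 5)*(h - 2)*(h + 3)*(h + 2)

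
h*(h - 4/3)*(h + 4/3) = h^3 - 16*h/9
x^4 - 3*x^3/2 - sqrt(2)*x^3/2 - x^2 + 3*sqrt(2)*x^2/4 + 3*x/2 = x*(x - 3/2)*(x - sqrt(2))*(x + sqrt(2)/2)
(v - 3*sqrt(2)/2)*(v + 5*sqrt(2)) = v^2 + 7*sqrt(2)*v/2 - 15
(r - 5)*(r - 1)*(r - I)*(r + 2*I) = r^4 - 6*r^3 + I*r^3 + 7*r^2 - 6*I*r^2 - 12*r + 5*I*r + 10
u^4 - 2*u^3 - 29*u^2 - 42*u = u*(u - 7)*(u + 2)*(u + 3)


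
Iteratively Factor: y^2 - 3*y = (y)*(y - 3)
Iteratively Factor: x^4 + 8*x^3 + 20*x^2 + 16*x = (x + 2)*(x^3 + 6*x^2 + 8*x) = (x + 2)^2*(x^2 + 4*x) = (x + 2)^2*(x + 4)*(x)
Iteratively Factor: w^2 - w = (w)*(w - 1)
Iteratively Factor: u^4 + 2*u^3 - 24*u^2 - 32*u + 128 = (u - 4)*(u^3 + 6*u^2 - 32) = (u - 4)*(u + 4)*(u^2 + 2*u - 8) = (u - 4)*(u + 4)^2*(u - 2)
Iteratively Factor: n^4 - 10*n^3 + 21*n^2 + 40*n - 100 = (n - 5)*(n^3 - 5*n^2 - 4*n + 20) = (n - 5)*(n - 2)*(n^2 - 3*n - 10) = (n - 5)^2*(n - 2)*(n + 2)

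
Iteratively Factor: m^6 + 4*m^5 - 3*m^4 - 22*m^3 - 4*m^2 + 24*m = (m - 2)*(m^5 + 6*m^4 + 9*m^3 - 4*m^2 - 12*m) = (m - 2)*(m - 1)*(m^4 + 7*m^3 + 16*m^2 + 12*m) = (m - 2)*(m - 1)*(m + 3)*(m^3 + 4*m^2 + 4*m) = (m - 2)*(m - 1)*(m + 2)*(m + 3)*(m^2 + 2*m) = m*(m - 2)*(m - 1)*(m + 2)*(m + 3)*(m + 2)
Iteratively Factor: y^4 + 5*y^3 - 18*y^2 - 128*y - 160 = (y - 5)*(y^3 + 10*y^2 + 32*y + 32) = (y - 5)*(y + 4)*(y^2 + 6*y + 8) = (y - 5)*(y + 4)^2*(y + 2)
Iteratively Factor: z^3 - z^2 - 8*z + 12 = (z - 2)*(z^2 + z - 6) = (z - 2)^2*(z + 3)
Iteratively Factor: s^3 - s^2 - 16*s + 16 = (s - 4)*(s^2 + 3*s - 4) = (s - 4)*(s - 1)*(s + 4)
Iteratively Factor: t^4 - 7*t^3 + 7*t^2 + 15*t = (t)*(t^3 - 7*t^2 + 7*t + 15) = t*(t + 1)*(t^2 - 8*t + 15) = t*(t - 5)*(t + 1)*(t - 3)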